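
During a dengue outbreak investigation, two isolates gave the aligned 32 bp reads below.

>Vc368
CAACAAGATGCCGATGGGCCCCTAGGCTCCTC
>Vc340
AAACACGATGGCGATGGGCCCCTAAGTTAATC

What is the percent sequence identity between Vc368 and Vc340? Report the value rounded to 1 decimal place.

78.1%

The sequences differ at positions 1 (C/A), 6 (A/C), 11 (C/G), 25 (G/A), 27 (C/T), 29 (C/A), 30 (C/A).
25 of the 32 sites match, so the percent identity is 25/32 × 100 = 78.1%.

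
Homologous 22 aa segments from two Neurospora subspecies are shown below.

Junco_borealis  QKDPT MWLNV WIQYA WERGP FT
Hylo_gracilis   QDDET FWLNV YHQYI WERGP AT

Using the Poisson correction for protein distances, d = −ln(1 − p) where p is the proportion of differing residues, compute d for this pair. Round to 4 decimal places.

0.3830

Mismatches occur at site 2 (K→D), site 4 (P→E), site 6 (M→F), site 11 (W→Y), site 12 (I→H), site 15 (A→I), site 21 (F→A).
p = 7/22 = 0.318182.
d = −ln(1 − 0.318182) = −ln(0.681818) = 0.3830.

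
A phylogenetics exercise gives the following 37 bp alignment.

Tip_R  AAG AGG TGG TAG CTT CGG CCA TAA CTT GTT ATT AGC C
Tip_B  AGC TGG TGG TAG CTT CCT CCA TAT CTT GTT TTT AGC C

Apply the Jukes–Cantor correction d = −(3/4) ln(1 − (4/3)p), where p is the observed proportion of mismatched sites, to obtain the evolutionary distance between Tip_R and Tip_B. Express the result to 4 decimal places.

Differing sites — 2:A/G; 3:G/C; 4:A/T; 17:G/C; 18:G/T; 24:A/T; 31:A/T.
p = 7/37 = 0.189189.
d = −0.75 · ln(1 − (4/3)·0.189189) = −0.75 · ln(0.747748) = −0.75 · (-0.290689) = 0.2180.

0.2180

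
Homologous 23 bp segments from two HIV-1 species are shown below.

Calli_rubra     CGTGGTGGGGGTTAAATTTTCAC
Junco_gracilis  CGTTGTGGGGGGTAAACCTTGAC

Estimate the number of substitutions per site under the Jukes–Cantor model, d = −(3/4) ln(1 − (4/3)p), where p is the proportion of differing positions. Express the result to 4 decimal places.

0.2567

The sequences differ at positions 4 (G/T), 12 (T/G), 17 (T/C), 18 (T/C), 21 (C/G).
p = 5/23 = 0.217391.
d = −0.75 · ln(1 − (4/3)·0.217391) = −0.75 · ln(0.710145) = −0.75 · (-0.342286) = 0.2567.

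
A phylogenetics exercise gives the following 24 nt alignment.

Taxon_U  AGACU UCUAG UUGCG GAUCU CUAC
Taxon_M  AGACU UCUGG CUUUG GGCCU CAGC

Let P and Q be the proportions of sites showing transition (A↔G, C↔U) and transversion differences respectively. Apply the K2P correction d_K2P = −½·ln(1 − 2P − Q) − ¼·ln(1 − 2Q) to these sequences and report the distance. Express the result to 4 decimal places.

Mismatches occur at site 9 (A↔G, transition), site 11 (U↔C, transition), site 13 (G↔U, transversion), site 14 (C↔U, transition), site 17 (A↔G, transition), site 18 (U↔C, transition), site 22 (U↔A, transversion), site 23 (A↔G, transition).
Of the 8 differences, 6 transitions and 2 transversions over 24 sites: P = 6/24 = 0.250000, Q = 2/24 = 0.083333.
d = −0.5·ln(0.416667) − 0.25·ln(0.833334) = −0.5·(-0.875468) − 0.25·(-0.182321) = 0.4833.

0.4833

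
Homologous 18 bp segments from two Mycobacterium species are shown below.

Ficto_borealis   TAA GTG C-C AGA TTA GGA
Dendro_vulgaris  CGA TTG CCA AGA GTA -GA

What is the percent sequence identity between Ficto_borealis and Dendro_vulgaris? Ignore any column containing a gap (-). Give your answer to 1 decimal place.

68.8%

Excluding the 2 gap columns leaves 16 comparable sites.
The sequences differ at positions 1 (T/C), 2 (A/G), 4 (G/T), 9 (C/A), 13 (T/G).
11 of the 16 comparable sites match, so the percent identity is 11/16 × 100 = 68.8%.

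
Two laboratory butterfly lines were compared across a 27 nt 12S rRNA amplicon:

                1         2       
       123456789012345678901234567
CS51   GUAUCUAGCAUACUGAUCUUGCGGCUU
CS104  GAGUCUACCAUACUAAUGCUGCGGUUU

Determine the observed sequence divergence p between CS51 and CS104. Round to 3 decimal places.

Mismatches occur at site 2 (U/A), site 3 (A/G), site 8 (G/C), site 15 (G/A), site 18 (C/G), site 19 (U/C), site 25 (C/U).
There are 7 differences over 27 sites, so p = 7/27 = 0.259.

0.259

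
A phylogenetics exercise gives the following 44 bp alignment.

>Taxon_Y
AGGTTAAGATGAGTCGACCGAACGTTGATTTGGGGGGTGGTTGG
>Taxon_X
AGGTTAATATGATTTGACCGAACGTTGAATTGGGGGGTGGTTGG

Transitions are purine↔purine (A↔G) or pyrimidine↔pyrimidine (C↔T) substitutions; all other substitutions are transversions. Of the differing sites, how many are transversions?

Mismatches occur at site 8 (G↔T, transversion), site 13 (G↔T, transversion), site 15 (C↔T, transition), site 29 (T↔A, transversion).
Of the 4 differences, 1 transition and 3 transversions, so the answer is 3.

3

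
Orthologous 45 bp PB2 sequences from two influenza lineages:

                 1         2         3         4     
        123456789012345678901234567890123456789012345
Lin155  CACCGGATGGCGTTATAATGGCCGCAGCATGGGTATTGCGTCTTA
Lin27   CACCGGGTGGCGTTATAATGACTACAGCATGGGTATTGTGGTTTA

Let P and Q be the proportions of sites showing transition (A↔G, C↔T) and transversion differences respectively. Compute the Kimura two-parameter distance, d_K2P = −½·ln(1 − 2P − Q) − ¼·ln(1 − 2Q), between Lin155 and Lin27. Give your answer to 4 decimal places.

The sequences differ at positions 7 (A/G, transition), 21 (G/A, transition), 23 (C/T, transition), 24 (G/A, transition), 39 (C/T, transition), 41 (T/G, transversion), 42 (C/T, transition).
Of the 7 differences, 6 transitions and 1 transversion over 45 sites: P = 6/45 = 0.133333, Q = 1/45 = 0.022222.
d = −0.5·ln(0.711112) − 0.25·ln(0.955556) = −0.5·(-0.340925) − 0.25·(-0.045462) = 0.1818.

0.1818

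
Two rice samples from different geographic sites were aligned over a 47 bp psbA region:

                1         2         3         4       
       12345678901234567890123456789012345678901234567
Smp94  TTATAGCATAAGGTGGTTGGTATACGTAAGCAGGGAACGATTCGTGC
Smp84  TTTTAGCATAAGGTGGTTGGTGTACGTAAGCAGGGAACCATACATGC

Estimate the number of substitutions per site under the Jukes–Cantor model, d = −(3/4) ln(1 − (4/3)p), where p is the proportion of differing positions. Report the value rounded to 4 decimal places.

0.1147

Differing sites — 3:A/T; 22:A/G; 39:G/C; 42:T/A; 44:G/A.
p = 5/47 = 0.106383.
d = −0.75 · ln(1 − (4/3)·0.106383) = −0.75 · ln(0.858156) = −0.75 · (-0.152969) = 0.1147.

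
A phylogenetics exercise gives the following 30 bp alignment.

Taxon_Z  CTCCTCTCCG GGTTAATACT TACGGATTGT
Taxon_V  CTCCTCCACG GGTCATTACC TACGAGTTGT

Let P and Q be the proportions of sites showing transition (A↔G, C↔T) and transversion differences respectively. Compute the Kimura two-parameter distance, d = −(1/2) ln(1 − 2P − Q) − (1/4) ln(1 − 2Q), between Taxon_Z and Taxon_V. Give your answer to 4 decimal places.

The sequences differ at positions 7 (T/C, transition), 8 (C/A, transversion), 14 (T/C, transition), 16 (A/T, transversion), 20 (T/C, transition), 25 (G/A, transition), 26 (A/G, transition).
Of the 7 differences, 5 transitions and 2 transversions over 30 sites: P = 5/30 = 0.166667, Q = 2/30 = 0.066667.
d = −0.5·ln(0.599999) − 0.25·ln(0.866666) = −0.5·(-0.510827) − 0.25·(-0.143102) = 0.2912.

0.2912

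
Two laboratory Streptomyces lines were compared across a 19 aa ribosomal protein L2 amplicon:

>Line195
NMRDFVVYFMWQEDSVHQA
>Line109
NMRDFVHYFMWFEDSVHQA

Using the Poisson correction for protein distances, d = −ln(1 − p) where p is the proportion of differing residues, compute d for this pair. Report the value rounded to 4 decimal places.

The sequences differ at positions 7 (V/H), 12 (Q/F).
p = 2/19 = 0.105263.
d = −ln(1 − 0.105263) = −ln(0.894737) = 0.1112.

0.1112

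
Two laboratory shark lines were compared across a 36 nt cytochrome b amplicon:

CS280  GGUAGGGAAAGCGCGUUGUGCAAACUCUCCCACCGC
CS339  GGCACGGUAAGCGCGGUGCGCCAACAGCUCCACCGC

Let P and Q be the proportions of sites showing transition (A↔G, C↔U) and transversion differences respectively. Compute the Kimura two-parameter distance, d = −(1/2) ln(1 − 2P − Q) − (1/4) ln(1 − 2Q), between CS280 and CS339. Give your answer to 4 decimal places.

Mismatches occur at site 3 (U→C, transition), site 5 (G→C, transversion), site 8 (A→U, transversion), site 16 (U→G, transversion), site 19 (U→C, transition), site 22 (A→C, transversion), site 26 (U→A, transversion), site 27 (C→G, transversion), site 28 (U→C, transition), site 29 (C→U, transition).
Of the 10 differences, 4 transitions and 6 transversions over 36 sites: P = 4/36 = 0.111111, Q = 6/36 = 0.166667.
d = −0.5·ln(0.611111) − 0.25·ln(0.666666) = −0.5·(-0.492477) − 0.25·(-0.405466) = 0.3476.

0.3476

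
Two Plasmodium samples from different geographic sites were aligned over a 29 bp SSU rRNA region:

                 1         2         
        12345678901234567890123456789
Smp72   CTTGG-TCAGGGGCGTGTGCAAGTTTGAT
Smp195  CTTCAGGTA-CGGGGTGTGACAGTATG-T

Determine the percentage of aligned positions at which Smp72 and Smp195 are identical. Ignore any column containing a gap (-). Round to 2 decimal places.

65.38%

Excluding the 3 gap columns leaves 26 comparable sites.
Differing sites — 4:G/C; 5:G/A; 7:T/G; 8:C/T; 11:G/C; 14:C/G; 20:C/A; 21:A/C; 25:T/A.
17 of the 26 comparable sites match, so the percent identity is 17/26 × 100 = 65.38%.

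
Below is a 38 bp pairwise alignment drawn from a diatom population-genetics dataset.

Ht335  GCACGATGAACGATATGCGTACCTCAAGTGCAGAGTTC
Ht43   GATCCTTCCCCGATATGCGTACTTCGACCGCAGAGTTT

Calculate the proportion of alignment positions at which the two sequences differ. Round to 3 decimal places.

Mismatches occur at site 2 (C↔A), site 3 (A↔T), site 5 (G↔C), site 6 (A↔T), site 8 (G↔C), site 9 (A↔C), site 10 (A↔C), site 23 (C↔T), site 26 (A↔G), site 28 (G↔C), site 29 (T↔C), site 38 (C↔T).
There are 12 differences over 38 sites, so p = 12/38 = 0.316.

0.316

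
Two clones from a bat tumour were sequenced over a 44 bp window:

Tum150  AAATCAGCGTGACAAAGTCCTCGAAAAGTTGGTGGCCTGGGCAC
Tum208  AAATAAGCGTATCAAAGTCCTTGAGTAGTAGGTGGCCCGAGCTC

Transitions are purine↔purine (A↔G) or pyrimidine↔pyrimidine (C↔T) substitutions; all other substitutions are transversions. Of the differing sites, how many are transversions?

Differing sites — 5:C/A (Tv); 11:G/A (Ti); 12:A/T (Tv); 22:C/T (Ti); 25:A/G (Ti); 26:A/T (Tv); 30:T/A (Tv); 38:T/C (Ti); 40:G/A (Ti); 43:A/T (Tv).
Of the 10 differences, 5 transitions and 5 transversions, so the answer is 5.

5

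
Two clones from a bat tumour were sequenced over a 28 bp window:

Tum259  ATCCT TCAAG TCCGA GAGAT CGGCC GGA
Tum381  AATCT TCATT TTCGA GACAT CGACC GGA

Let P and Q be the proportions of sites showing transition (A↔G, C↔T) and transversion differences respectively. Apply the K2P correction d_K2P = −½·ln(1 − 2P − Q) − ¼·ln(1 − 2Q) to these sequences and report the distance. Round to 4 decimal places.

Differing sites — 2:T/A (Tv); 3:C/T (Ti); 9:A/T (Tv); 10:G/T (Tv); 12:C/T (Ti); 18:G/C (Tv); 23:G/A (Ti).
Of the 7 differences, 3 transitions and 4 transversions over 28 sites: P = 3/28 = 0.107143, Q = 4/28 = 0.142857.
d = −0.5·ln(0.642857) − 0.25·ln(0.714286) = −0.5·(-0.441833) − 0.25·(-0.336472) = 0.3050.

0.3050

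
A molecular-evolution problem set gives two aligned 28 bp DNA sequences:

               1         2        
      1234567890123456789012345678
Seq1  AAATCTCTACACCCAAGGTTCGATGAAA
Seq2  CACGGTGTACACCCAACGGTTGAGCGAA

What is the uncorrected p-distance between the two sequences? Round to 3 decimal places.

Differing sites — 1:A/C; 3:A/C; 4:T/G; 5:C/G; 7:C/G; 17:G/C; 19:T/G; 21:C/T; 24:T/G; 25:G/C; 26:A/G.
There are 11 differences over 28 sites, so p = 11/28 = 0.393.

0.393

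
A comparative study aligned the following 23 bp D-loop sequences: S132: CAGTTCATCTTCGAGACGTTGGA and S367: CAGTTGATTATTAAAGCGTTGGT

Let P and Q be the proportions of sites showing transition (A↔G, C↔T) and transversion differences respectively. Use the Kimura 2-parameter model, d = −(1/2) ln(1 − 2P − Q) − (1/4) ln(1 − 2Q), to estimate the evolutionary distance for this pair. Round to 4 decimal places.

Differing sites — 6:C/G (Tv); 9:C/T (Ti); 10:T/A (Tv); 12:C/T (Ti); 13:G/A (Ti); 15:G/A (Ti); 16:A/G (Ti); 23:A/T (Tv).
Of the 8 differences, 5 transitions and 3 transversions over 23 sites: P = 5/23 = 0.217391, Q = 3/23 = 0.130435.
d = −0.5·ln(0.434783) − 0.25·ln(0.739130) = −0.5·(-0.832908) − 0.25·(-0.302281) = 0.4920.

0.4920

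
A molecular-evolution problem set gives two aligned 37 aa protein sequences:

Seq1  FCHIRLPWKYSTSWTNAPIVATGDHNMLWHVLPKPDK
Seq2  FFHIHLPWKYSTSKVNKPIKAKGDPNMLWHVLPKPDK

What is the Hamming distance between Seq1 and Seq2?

8

Differing sites — 2:C/F; 5:R/H; 14:W/K; 15:T/V; 17:A/K; 20:V/K; 22:T/K; 25:H/P.
That gives 8 mismatches out of 37 aligned sites, so the Hamming distance is 8.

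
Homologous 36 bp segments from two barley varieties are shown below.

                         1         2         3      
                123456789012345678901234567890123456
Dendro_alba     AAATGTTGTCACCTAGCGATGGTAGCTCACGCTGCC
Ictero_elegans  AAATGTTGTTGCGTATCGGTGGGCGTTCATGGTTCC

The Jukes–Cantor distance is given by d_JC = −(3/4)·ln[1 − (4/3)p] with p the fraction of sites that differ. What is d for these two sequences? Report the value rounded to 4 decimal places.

Mismatches occur at site 10 (C→T), site 11 (A→G), site 13 (C→G), site 16 (G→T), site 19 (A→G), site 23 (T→G), site 24 (A→C), site 26 (C→T), site 30 (C→T), site 32 (C→G), site 34 (G→T).
p = 11/36 = 0.305556.
d = −0.75 · ln(1 − (4/3)·0.305556) = −0.75 · ln(0.592592) = −0.75 · (-0.523249) = 0.3924.

0.3924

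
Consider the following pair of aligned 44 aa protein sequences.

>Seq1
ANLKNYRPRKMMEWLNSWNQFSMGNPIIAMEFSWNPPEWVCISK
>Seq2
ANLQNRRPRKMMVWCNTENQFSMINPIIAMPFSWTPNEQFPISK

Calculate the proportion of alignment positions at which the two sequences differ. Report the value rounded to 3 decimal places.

0.295

Mismatches occur at site 4 (K/Q), site 6 (Y/R), site 13 (E/V), site 15 (L/C), site 17 (S/T), site 18 (W/E), site 24 (G/I), site 31 (E/P), site 35 (N/T), site 37 (P/N), site 39 (W/Q), site 40 (V/F), site 41 (C/P).
There are 13 differences over 44 sites, so p = 13/44 = 0.295.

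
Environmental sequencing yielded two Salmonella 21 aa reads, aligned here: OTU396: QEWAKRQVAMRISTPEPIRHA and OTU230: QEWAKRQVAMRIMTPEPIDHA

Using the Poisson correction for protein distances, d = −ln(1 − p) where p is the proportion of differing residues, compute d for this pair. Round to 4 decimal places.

0.1001

The sequences differ at positions 13 (S/M), 19 (R/D).
p = 2/21 = 0.095238.
d = −ln(1 − 0.095238) = −ln(0.904762) = 0.1001.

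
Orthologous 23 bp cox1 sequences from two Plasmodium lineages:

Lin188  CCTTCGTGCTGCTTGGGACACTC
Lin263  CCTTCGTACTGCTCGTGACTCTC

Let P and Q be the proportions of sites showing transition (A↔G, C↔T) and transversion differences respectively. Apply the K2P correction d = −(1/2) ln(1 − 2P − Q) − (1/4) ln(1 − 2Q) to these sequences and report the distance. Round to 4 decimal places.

Mismatches occur at site 8 (G↔A, transition), site 14 (T↔C, transition), site 16 (G↔T, transversion), site 20 (A↔T, transversion).
Of the 4 differences, 2 transitions and 2 transversions over 23 sites: P = 2/23 = 0.086957, Q = 2/23 = 0.086957.
d = −0.5·ln(0.739129) − 0.25·ln(0.826086) = −0.5·(-0.302283) − 0.25·(-0.191056) = 0.1989.

0.1989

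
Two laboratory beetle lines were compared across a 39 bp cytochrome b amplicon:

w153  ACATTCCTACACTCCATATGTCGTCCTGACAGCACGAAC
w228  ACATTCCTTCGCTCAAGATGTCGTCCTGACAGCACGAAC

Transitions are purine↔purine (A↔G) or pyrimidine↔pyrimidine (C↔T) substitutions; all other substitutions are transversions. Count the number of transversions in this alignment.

The sequences differ at positions 9 (A/T, transversion), 11 (A/G, transition), 15 (C/A, transversion), 17 (T/G, transversion).
Of the 4 differences, 1 transition and 3 transversions, so the answer is 3.

3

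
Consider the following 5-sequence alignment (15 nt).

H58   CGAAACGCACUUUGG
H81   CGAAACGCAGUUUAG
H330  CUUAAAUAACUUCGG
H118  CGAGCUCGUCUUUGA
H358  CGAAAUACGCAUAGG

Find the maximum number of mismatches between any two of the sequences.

10

Pairwise Hamming distances:
  H58 vs H81: 2
  H58 vs H330: 6
  H58 vs H118: 7
  H58 vs H358: 5
  H81 vs H330: 8
  H81 vs H118: 9
  H81 vs H358: 7
  H330 vs H118: 10
  H330 vs H358: 8
  H118 vs H358: 8
The largest is 10, between H330 and H118.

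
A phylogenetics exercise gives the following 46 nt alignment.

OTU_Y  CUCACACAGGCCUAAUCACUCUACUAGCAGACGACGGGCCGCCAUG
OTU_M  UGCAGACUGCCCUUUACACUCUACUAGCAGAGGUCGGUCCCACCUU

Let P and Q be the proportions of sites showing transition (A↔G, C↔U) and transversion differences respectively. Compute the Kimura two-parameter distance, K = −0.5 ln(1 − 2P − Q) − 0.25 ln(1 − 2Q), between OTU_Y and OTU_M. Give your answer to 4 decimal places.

The sequences differ at positions 1 (C/U, transition), 2 (U/G, transversion), 5 (C/G, transversion), 8 (A/U, transversion), 10 (G/C, transversion), 14 (A/U, transversion), 15 (A/U, transversion), 16 (U/A, transversion), 32 (C/G, transversion), 34 (A/U, transversion), 38 (G/U, transversion), 41 (G/C, transversion), 42 (C/A, transversion), 44 (A/C, transversion), 46 (G/U, transversion).
Of the 15 differences, 1 transition and 14 transversions over 46 sites: P = 1/46 = 0.021739, Q = 14/46 = 0.304348.
d = −0.5·ln(0.652174) − 0.25·ln(0.391304) = −0.5·(-0.427444) − 0.25·(-0.938271) = 0.4483.

0.4483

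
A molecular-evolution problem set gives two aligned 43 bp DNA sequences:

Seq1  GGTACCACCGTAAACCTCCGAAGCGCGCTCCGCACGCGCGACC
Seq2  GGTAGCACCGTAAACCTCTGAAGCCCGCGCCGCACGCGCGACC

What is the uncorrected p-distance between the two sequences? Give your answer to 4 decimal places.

The sequences differ at positions 5 (C/G), 19 (C/T), 25 (G/C), 29 (T/G).
There are 4 differences over 43 sites, so p = 4/43 = 0.0930.

0.0930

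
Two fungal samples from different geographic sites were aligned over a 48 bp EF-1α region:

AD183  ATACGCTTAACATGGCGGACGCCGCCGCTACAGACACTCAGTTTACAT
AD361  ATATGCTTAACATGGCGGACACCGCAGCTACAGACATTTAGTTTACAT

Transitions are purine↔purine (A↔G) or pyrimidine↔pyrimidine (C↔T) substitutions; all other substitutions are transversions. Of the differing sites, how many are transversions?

1

The sequences differ at positions 4 (C/T, transition), 21 (G/A, transition), 26 (C/A, transversion), 37 (C/T, transition), 39 (C/T, transition).
Of the 5 differences, 4 transitions and 1 transversion, so the answer is 1.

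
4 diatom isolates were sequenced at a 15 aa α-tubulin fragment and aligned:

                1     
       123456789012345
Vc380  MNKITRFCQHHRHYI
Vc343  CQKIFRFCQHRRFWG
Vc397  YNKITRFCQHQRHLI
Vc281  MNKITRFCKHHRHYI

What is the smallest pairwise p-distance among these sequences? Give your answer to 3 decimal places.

Pairwise Hamming distances:
  Vc380 vs Vc343: 7
  Vc380 vs Vc397: 3
  Vc380 vs Vc281: 1
  Vc343 vs Vc397: 7
  Vc343 vs Vc281: 8
  Vc397 vs Vc281: 4
The smallest is 1 mismatch, between Vc380 and Vc281; p = 1/15 = 0.067.

0.067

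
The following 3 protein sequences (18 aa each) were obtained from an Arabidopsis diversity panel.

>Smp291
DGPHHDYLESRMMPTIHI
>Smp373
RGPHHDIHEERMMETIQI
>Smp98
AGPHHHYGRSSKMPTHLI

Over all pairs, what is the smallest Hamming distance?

6

Pairwise Hamming distances:
  Smp291 vs Smp373: 6
  Smp291 vs Smp98: 8
  Smp373 vs Smp98: 11
The smallest is 6, between Smp291 and Smp373.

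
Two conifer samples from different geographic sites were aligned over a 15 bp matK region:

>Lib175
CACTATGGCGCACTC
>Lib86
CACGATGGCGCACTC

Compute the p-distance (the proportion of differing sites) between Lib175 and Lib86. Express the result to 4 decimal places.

0.0667

A single mismatch occurs at site 4 (T→G).
There are 1 differences over 15 sites, so p = 1/15 = 0.0667.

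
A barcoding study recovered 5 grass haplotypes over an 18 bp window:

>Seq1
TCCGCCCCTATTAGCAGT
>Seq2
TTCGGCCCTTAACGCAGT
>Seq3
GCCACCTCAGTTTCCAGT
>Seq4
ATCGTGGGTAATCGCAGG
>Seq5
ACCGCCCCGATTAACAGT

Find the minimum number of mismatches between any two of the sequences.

Pairwise Hamming distances:
  Seq1 vs Seq2: 6
  Seq1 vs Seq3: 7
  Seq1 vs Seq4: 9
  Seq1 vs Seq5: 3
  Seq2 vs Seq3: 11
  Seq2 vs Seq4: 8
  Seq2 vs Seq5: 9
  Seq3 vs Seq4: 13
  Seq3 vs Seq5: 7
  Seq4 vs Seq5: 10
The smallest is 3, between Seq1 and Seq5.

3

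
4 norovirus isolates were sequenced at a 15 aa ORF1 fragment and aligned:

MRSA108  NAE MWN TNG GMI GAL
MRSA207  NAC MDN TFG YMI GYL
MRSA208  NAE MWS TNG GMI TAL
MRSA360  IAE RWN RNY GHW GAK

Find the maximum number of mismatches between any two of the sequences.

12

Pairwise Hamming distances:
  MRSA108 vs MRSA207: 5
  MRSA108 vs MRSA208: 2
  MRSA108 vs MRSA360: 7
  MRSA207 vs MRSA208: 7
  MRSA207 vs MRSA360: 12
  MRSA208 vs MRSA360: 9
The largest is 12, between MRSA207 and MRSA360.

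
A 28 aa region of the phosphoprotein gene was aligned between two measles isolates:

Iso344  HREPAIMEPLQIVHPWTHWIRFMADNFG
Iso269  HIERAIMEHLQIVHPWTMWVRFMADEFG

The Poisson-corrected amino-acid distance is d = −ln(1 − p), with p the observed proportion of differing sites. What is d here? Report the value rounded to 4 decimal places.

0.2412

Mismatches occur at site 2 (R/I), site 4 (P/R), site 9 (P/H), site 18 (H/M), site 20 (I/V), site 26 (N/E).
p = 6/28 = 0.214286.
d = −ln(1 − 0.214286) = −ln(0.785714) = 0.2412.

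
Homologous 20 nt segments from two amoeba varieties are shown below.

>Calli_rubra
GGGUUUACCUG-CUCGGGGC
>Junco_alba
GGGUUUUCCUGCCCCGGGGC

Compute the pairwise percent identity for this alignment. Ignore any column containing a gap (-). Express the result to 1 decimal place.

Excluding the 1 gap column leaves 19 comparable sites.
Differing sites — 7:A/U; 14:U/C.
17 of the 19 comparable sites match, so the percent identity is 17/19 × 100 = 89.5%.

89.5%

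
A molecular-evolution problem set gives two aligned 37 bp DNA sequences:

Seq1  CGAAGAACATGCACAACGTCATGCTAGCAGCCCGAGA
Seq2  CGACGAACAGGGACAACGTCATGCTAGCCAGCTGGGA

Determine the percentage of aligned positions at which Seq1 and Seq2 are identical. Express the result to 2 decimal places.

78.38%

The sequences differ at positions 4 (A/C), 10 (T/G), 12 (C/G), 29 (A/C), 30 (G/A), 31 (C/G), 33 (C/T), 35 (A/G).
29 of the 37 sites match, so the percent identity is 29/37 × 100 = 78.38%.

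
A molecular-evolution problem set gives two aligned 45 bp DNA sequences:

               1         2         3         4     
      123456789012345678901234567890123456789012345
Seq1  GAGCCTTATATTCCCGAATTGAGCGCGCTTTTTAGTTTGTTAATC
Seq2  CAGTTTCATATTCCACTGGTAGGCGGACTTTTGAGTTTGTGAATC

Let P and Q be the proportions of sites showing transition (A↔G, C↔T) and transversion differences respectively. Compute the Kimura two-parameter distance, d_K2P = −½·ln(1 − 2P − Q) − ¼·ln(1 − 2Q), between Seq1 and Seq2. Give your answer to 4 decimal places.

Differing sites — 1:G/C (Tv); 4:C/T (Ti); 5:C/T (Ti); 7:T/C (Ti); 15:C/A (Tv); 16:G/C (Tv); 17:A/T (Tv); 18:A/G (Ti); 19:T/G (Tv); 21:G/A (Ti); 22:A/G (Ti); 26:C/G (Tv); 27:G/A (Ti); 33:T/G (Tv); 41:T/G (Tv).
Of the 15 differences, 7 transitions and 8 transversions over 45 sites: P = 7/45 = 0.155556, Q = 8/45 = 0.177778.
d = −0.5·ln(0.511110) − 0.25·ln(0.644444) = −0.5·(-0.671170) − 0.25·(-0.439367) = 0.4454.

0.4454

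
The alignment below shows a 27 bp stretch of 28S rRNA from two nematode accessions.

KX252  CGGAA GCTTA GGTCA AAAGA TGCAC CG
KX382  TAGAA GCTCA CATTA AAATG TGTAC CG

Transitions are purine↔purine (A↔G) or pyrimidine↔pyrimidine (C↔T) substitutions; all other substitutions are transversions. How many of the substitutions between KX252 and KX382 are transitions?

The sequences differ at positions 1 (C/T, transition), 2 (G/A, transition), 9 (T/C, transition), 11 (G/C, transversion), 12 (G/A, transition), 14 (C/T, transition), 19 (G/T, transversion), 20 (A/G, transition), 23 (C/T, transition).
Of the 9 differences, 7 transitions and 2 transversions, so the answer is 7.

7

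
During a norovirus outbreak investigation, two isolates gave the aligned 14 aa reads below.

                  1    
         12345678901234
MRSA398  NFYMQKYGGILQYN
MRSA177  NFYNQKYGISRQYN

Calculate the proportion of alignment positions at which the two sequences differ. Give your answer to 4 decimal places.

0.2857

Mismatches occur at site 4 (M→N), site 9 (G→I), site 10 (I→S), site 11 (L→R).
There are 4 differences over 14 sites, so p = 4/14 = 0.2857.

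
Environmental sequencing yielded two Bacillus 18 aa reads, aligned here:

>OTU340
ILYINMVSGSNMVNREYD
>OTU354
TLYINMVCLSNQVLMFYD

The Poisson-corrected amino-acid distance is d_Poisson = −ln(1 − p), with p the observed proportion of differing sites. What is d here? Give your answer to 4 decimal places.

The sequences differ at positions 1 (I/T), 8 (S/C), 9 (G/L), 12 (M/Q), 14 (N/L), 15 (R/M), 16 (E/F).
p = 7/18 = 0.388889.
d = −ln(1 − 0.388889) = −ln(0.611111) = 0.4925.

0.4925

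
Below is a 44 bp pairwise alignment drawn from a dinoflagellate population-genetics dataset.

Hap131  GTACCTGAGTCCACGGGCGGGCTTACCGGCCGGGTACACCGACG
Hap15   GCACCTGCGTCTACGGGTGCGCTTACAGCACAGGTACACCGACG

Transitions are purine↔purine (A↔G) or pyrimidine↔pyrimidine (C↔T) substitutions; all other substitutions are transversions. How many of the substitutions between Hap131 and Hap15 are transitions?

Differing sites — 2:T/C (Ti); 8:A/C (Tv); 12:C/T (Ti); 18:C/T (Ti); 20:G/C (Tv); 27:C/A (Tv); 29:G/C (Tv); 30:C/A (Tv); 32:G/A (Ti).
Of the 9 differences, 4 transitions and 5 transversions, so the answer is 4.

4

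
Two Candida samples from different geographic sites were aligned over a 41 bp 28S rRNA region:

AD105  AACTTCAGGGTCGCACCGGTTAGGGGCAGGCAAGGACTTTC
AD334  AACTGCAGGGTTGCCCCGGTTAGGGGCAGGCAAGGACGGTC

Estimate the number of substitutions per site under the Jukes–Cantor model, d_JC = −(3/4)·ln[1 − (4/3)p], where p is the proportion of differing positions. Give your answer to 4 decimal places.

0.1331

Mismatches occur at site 5 (T/G), site 12 (C/T), site 15 (A/C), site 38 (T/G), site 39 (T/G).
p = 5/41 = 0.121951.
d = −0.75 · ln(1 − (4/3)·0.121951) = −0.75 · ln(0.837399) = −0.75 · (-0.177455) = 0.1331.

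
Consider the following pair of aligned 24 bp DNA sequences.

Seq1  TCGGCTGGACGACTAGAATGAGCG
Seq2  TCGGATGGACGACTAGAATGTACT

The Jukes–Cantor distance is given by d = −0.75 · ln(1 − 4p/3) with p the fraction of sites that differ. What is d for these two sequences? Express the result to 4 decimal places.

The sequences differ at positions 5 (C/A), 21 (A/T), 22 (G/A), 24 (G/T).
p = 4/24 = 0.166667.
d = −0.75 · ln(1 − (4/3)·0.166667) = −0.75 · ln(0.777777) = −0.75 · (-0.251315) = 0.1885.

0.1885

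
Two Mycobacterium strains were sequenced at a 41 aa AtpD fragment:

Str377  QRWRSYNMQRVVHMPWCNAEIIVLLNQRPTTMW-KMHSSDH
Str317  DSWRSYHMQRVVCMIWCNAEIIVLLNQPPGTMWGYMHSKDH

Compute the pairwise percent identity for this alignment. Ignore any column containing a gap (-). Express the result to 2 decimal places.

Excluding the 1 gap column leaves 40 comparable sites.
Mismatches occur at site 1 (Q↔D), site 2 (R↔S), site 7 (N↔H), site 13 (H↔C), site 15 (P↔I), site 28 (R↔P), site 30 (T↔G), site 35 (K↔Y), site 39 (S↔K).
31 of the 40 comparable sites match, so the percent identity is 31/40 × 100 = 77.50%.

77.50%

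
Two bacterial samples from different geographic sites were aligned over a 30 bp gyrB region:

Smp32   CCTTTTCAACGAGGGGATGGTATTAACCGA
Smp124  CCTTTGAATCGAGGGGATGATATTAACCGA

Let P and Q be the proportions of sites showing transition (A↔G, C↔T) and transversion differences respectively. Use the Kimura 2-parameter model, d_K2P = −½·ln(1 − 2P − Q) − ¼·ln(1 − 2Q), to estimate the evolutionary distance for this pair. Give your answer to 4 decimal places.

Mismatches occur at site 6 (T→G, transversion), site 7 (C→A, transversion), site 9 (A→T, transversion), site 20 (G→A, transition).
Of the 4 differences, 1 transition and 3 transversions over 30 sites: P = 1/30 = 0.033333, Q = 3/30 = 0.100000.
d = −0.5·ln(0.833334) − 0.25·ln(0.800000) = −0.5·(-0.182321) − 0.25·(-0.223144) = 0.1469.

0.1469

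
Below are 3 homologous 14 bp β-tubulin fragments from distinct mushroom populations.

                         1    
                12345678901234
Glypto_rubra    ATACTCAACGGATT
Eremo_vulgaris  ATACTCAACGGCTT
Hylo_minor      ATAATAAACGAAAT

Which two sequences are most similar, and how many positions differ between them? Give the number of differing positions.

1

Pairwise Hamming distances:
  Glypto_rubra vs Eremo_vulgaris: 1
  Glypto_rubra vs Hylo_minor: 4
  Eremo_vulgaris vs Hylo_minor: 5
The smallest is 1, between Glypto_rubra and Eremo_vulgaris.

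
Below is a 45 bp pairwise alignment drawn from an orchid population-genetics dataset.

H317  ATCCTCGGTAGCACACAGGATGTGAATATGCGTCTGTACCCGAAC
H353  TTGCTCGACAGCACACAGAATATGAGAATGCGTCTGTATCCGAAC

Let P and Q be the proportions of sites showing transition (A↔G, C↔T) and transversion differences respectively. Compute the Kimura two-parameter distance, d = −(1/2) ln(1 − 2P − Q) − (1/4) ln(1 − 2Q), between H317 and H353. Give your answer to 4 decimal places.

0.2385

Differing sites — 1:A/T (Tv); 3:C/G (Tv); 8:G/A (Ti); 9:T/C (Ti); 19:G/A (Ti); 22:G/A (Ti); 26:A/G (Ti); 27:T/A (Tv); 39:C/T (Ti).
Of the 9 differences, 6 transitions and 3 transversions over 45 sites: P = 6/45 = 0.133333, Q = 3/45 = 0.066667.
d = −0.5·ln(0.666667) − 0.25·ln(0.866666) = −0.5·(-0.405465) − 0.25·(-0.143102) = 0.2385.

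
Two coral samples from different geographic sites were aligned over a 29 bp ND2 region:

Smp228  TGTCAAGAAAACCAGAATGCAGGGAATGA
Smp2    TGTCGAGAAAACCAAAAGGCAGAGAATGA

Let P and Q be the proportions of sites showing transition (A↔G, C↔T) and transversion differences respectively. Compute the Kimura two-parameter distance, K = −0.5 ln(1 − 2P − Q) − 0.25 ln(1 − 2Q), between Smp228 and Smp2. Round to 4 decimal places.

0.1560

Mismatches occur at site 5 (A↔G, transition), site 15 (G↔A, transition), site 18 (T↔G, transversion), site 23 (G↔A, transition).
Of the 4 differences, 3 transitions and 1 transversion over 29 sites: P = 3/29 = 0.103448, Q = 1/29 = 0.034483.
d = −0.5·ln(0.758621) − 0.25·ln(0.931034) = −0.5·(-0.276253) − 0.25·(-0.071459) = 0.1560.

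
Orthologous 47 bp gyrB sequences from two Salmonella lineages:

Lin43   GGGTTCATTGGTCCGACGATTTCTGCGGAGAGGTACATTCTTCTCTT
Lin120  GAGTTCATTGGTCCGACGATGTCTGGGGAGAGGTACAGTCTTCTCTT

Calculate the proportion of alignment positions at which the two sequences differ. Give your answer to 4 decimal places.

0.0851

Differing sites — 2:G/A; 21:T/G; 26:C/G; 38:T/G.
There are 4 differences over 47 sites, so p = 4/47 = 0.0851.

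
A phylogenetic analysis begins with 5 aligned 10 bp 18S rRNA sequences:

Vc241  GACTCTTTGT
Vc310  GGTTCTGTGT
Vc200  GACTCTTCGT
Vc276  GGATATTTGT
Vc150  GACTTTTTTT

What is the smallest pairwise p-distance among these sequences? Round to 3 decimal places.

Pairwise Hamming distances:
  Vc241 vs Vc310: 3
  Vc241 vs Vc200: 1
  Vc241 vs Vc276: 3
  Vc241 vs Vc150: 2
  Vc310 vs Vc200: 4
  Vc310 vs Vc276: 3
  Vc310 vs Vc150: 5
  Vc200 vs Vc276: 4
  Vc200 vs Vc150: 3
  Vc276 vs Vc150: 4
The smallest is 1 mismatch, between Vc241 and Vc200; p = 1/10 = 0.100.

0.100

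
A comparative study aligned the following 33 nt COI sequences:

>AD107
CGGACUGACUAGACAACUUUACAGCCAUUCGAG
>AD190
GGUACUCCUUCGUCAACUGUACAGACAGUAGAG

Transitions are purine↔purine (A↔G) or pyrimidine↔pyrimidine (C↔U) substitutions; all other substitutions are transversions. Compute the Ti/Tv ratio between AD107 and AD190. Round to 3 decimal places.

0.100

The sequences differ at positions 1 (C/G, transversion), 3 (G/U, transversion), 7 (G/C, transversion), 8 (A/C, transversion), 9 (C/U, transition), 11 (A/C, transversion), 13 (A/U, transversion), 19 (U/G, transversion), 25 (C/A, transversion), 28 (U/G, transversion), 30 (C/A, transversion).
Of the 11 differences, 1 transition and 10 transversions, so Ti/Tv = 1/10 = 0.100.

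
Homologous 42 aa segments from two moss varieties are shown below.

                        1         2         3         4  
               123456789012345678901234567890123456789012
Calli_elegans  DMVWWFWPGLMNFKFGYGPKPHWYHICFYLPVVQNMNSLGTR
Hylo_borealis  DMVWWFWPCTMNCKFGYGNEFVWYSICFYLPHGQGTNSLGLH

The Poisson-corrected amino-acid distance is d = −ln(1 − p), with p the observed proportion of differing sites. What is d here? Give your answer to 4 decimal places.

0.4055

The sequences differ at positions 9 (G/C), 10 (L/T), 13 (F/C), 19 (P/N), 20 (K/E), 21 (P/F), 22 (H/V), 25 (H/S), 32 (V/H), 33 (V/G), 35 (N/G), 36 (M/T), 41 (T/L), 42 (R/H).
p = 14/42 = 0.333333.
d = −ln(1 − 0.333333) = −ln(0.666667) = 0.4055.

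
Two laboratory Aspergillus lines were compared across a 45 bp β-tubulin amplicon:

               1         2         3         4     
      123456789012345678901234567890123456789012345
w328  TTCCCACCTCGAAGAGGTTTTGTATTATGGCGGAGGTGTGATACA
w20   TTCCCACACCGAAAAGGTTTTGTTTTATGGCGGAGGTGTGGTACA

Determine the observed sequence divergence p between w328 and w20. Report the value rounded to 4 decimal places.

Mismatches occur at site 8 (C/A), site 9 (T/C), site 14 (G/A), site 24 (A/T), site 41 (A/G).
There are 5 differences over 45 sites, so p = 5/45 = 0.1111.

0.1111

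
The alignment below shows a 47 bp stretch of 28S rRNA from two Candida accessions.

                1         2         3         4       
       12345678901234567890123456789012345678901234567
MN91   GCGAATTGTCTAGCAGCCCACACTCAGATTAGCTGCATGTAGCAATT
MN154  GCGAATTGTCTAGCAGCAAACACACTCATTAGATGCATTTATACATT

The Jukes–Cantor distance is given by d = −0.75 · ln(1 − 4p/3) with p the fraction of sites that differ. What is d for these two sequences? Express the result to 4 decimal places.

0.2502

Differing sites — 18:C/A; 19:C/A; 24:T/A; 26:A/T; 27:G/C; 33:C/A; 39:G/T; 42:G/T; 43:C/A; 44:A/C.
p = 10/47 = 0.212766.
d = −0.75 · ln(1 − (4/3)·0.212766) = −0.75 · ln(0.716312) = −0.75 · (-0.333639) = 0.2502.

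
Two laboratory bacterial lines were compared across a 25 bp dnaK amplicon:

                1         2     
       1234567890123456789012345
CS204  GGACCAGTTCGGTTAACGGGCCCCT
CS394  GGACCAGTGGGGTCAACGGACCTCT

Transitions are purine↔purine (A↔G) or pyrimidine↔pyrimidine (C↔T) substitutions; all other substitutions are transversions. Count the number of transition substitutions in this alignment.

Mismatches occur at site 9 (T/G, transversion), site 10 (C/G, transversion), site 14 (T/C, transition), site 20 (G/A, transition), site 23 (C/T, transition).
Of the 5 differences, 3 transitions and 2 transversions, so the answer is 3.

3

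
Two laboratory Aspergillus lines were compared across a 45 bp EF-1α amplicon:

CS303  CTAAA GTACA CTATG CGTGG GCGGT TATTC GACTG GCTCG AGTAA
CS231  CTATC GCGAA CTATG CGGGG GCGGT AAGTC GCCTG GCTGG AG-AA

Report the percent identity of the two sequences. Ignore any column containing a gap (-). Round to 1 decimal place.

Excluding the 1 gap column leaves 44 comparable sites.
Mismatches occur at site 4 (A↔T), site 5 (A↔C), site 7 (T↔C), site 8 (A↔G), site 9 (C↔A), site 18 (T↔G), site 26 (T↔A), site 28 (T↔G), site 32 (A↔C), site 39 (C↔G).
34 of the 44 comparable sites match, so the percent identity is 34/44 × 100 = 77.3%.

77.3%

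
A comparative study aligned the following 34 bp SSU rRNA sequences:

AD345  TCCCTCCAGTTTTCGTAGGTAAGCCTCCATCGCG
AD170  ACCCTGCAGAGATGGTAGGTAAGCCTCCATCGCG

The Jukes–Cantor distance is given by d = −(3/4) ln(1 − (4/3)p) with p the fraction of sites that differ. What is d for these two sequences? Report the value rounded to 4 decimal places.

The sequences differ at positions 1 (T/A), 6 (C/G), 10 (T/A), 11 (T/G), 12 (T/A), 14 (C/G).
p = 6/34 = 0.176471.
d = −0.75 · ln(1 − (4/3)·0.176471) = −0.75 · ln(0.764705) = −0.75 · (-0.268265) = 0.2012.

0.2012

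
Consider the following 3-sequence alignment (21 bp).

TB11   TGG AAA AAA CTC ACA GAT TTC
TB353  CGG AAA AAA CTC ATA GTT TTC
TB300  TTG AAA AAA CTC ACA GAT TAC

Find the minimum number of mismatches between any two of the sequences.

2

Pairwise Hamming distances:
  TB11 vs TB353: 3
  TB11 vs TB300: 2
  TB353 vs TB300: 5
The smallest is 2, between TB11 and TB300.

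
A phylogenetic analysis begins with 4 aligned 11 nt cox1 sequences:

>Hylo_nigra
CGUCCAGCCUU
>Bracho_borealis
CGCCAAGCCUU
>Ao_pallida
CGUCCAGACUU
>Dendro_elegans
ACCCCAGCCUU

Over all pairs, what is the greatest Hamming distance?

4

Pairwise Hamming distances:
  Hylo_nigra vs Bracho_borealis: 2
  Hylo_nigra vs Ao_pallida: 1
  Hylo_nigra vs Dendro_elegans: 3
  Bracho_borealis vs Ao_pallida: 3
  Bracho_borealis vs Dendro_elegans: 3
  Ao_pallida vs Dendro_elegans: 4
The largest is 4, between Ao_pallida and Dendro_elegans.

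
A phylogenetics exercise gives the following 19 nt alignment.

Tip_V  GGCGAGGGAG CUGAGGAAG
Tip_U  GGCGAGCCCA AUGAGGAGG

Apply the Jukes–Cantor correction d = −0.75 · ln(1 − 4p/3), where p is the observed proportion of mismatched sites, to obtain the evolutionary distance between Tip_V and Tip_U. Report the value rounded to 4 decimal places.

Differing sites — 7:G/C; 8:G/C; 9:A/C; 10:G/A; 11:C/A; 18:A/G.
p = 6/19 = 0.315789.
d = −0.75 · ln(1 − (4/3)·0.315789) = −0.75 · ln(0.578948) = −0.75 · (-0.546543) = 0.4099.

0.4099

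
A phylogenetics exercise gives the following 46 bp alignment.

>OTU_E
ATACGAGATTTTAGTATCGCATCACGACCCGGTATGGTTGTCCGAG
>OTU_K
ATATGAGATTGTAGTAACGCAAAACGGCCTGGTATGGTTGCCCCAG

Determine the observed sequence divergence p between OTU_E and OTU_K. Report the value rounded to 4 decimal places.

Differing sites — 4:C/T; 11:T/G; 17:T/A; 22:T/A; 23:C/A; 27:A/G; 30:C/T; 41:T/C; 44:G/C.
There are 9 differences over 46 sites, so p = 9/46 = 0.1957.

0.1957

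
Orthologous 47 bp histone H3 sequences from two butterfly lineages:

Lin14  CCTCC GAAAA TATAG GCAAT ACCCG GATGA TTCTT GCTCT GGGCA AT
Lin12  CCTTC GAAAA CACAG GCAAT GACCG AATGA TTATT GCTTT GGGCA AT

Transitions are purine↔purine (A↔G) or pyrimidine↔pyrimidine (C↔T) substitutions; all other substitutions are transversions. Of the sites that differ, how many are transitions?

Mismatches occur at site 4 (C→T, transition), site 11 (T→C, transition), site 13 (T→C, transition), site 21 (A→G, transition), site 22 (C→A, transversion), site 26 (G→A, transition), site 33 (C→A, transversion), site 39 (C→T, transition).
Of the 8 differences, 6 transitions and 2 transversions, so the answer is 6.

6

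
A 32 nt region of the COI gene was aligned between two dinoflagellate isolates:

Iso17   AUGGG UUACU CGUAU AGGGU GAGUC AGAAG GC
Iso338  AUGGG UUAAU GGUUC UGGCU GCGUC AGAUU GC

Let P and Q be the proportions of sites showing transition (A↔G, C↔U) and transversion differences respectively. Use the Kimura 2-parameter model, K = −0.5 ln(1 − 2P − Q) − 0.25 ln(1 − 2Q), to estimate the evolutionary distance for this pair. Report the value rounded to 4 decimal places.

The sequences differ at positions 9 (C/A, transversion), 11 (C/G, transversion), 14 (A/U, transversion), 15 (U/C, transition), 16 (A/U, transversion), 19 (G/C, transversion), 22 (A/C, transversion), 29 (A/U, transversion), 30 (G/U, transversion).
Of the 9 differences, 1 transition and 8 transversions over 32 sites: P = 1/32 = 0.031250, Q = 8/32 = 0.250000.
d = −0.5·ln(0.687500) − 0.25·ln(0.500000) = −0.5·(-0.374693) − 0.25·(-0.693147) = 0.3606.

0.3606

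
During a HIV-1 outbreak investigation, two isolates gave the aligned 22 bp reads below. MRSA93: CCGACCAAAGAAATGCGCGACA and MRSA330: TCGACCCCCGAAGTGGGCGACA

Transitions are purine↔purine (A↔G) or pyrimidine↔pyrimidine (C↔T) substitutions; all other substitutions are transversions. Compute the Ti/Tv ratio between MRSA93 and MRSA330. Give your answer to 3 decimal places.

The sequences differ at positions 1 (C/T, transition), 7 (A/C, transversion), 8 (A/C, transversion), 9 (A/C, transversion), 13 (A/G, transition), 16 (C/G, transversion).
Of the 6 differences, 2 transitions and 4 transversions, so Ti/Tv = 2/4 = 0.500.

0.500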